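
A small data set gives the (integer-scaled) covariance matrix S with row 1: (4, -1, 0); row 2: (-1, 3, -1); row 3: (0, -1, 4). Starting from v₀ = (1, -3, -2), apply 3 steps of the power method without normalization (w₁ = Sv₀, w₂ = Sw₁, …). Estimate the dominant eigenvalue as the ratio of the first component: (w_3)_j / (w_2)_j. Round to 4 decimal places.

λ ≈ 4.7222

w1 = Sv₀ = (7, -8, -5)
w2 = Sw1 = (36, -26, -12)
w3 = Sw2 = (170, -102, -22)
Ratio at component: 170 / 36 = 4.7222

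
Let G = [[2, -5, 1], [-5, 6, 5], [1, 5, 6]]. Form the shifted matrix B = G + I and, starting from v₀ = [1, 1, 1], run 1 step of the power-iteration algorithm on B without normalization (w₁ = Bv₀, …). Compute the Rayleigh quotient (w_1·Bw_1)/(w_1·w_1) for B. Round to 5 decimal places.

μ ≈ 11.33790

B = G + I has rows (3, -5, 1); (-5, 7, 5); (1, 5, 7)
w1 = Bv₀ = (-1, 7, 13)
Bw1 = (-25, 119, 125)
w1·Bw1 = 2483; w1·w1 = 219; μ ≈ 2483/219 = 11.33790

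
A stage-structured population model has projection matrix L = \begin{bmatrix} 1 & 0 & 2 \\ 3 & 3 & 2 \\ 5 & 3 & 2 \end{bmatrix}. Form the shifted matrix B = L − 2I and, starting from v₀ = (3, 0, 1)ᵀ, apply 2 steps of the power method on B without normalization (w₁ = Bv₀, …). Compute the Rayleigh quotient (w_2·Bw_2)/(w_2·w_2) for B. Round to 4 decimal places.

4.8332

B = L − 2I has rows (-1, 0, 2); (3, 1, 2); (5, 3, 0)
w1 = Bv₀ = (-1, 11, 15)
w2 = Bw1 = (31, 38, 28)
Bw2 = (25, 187, 269)
w2·Bw2 = 15413; w2·w2 = 3189; μ ≈ 15413/3189 = 4.8332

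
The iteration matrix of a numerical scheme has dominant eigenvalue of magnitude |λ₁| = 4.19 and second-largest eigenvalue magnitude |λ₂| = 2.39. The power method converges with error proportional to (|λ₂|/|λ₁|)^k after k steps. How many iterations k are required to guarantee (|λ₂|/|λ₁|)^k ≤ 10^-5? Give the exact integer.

|λ₂/λ₁| = 2.39/4.19 = 0.57041
Need k ≥ ln(10^-5) / ln(0.57041) = -11.5129 / -0.5614 ≈ 20.507
Smallest integer k satisfying the bound: 21

21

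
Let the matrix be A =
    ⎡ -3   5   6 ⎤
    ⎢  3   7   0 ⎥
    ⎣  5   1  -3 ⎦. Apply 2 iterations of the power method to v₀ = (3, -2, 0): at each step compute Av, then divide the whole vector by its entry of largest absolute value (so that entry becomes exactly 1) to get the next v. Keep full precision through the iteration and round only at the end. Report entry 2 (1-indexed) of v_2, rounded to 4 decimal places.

0.6619

Av0 = (-19.00000, -5.00000, 13.00000); divide by -19.00000 → v1 = (1.00000, 0.26316, -0.68421)
Av1 = (-5.78947, 4.84211, 7.31579); divide by 7.31579 → v2 = (-0.79137, 0.66187, 1.00000)
Requested entry of v2: -92/-139 = 0.6619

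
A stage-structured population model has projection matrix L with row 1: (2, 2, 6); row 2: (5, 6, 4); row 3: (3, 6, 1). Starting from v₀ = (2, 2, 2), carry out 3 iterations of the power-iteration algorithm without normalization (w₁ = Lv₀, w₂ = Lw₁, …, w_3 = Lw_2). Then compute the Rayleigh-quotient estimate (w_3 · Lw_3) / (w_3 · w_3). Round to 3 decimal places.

w1 = Lv₀ = (20, 30, 20)
w2 = Lw1 = (220, 360, 260)
w3 = Lw2 = (2720, 4300, 3080)
Lw3 = (32520, 51720, 37040)
w3·Lw3 = 2720·32520 + 4300·51720 + 3080·37040 = 424933600; w3·w3 = 2720·2720 + 4300·4300 + 3080·3080 = 35374800
λ ≈ 424933600/35374800 = 12.012

12.012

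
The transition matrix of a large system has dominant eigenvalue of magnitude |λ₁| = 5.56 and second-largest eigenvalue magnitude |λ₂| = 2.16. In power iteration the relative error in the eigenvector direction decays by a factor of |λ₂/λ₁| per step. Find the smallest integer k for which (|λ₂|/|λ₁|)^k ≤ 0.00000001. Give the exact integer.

20

|λ₂/λ₁| = 2.16/5.56 = 0.38849
Need k ≥ ln(0.00000001) / ln(0.38849) = -18.4207 / -0.9455 ≈ 19.483
Smallest integer k satisfying the bound: 20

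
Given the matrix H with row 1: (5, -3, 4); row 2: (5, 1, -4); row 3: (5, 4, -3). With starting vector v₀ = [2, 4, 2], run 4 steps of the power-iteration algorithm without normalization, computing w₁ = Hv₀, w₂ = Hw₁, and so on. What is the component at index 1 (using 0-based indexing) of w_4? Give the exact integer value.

w1 = Hv₀ = (6, 6, 20)
w2 = Hw1 = (92, -44, -6)
w3 = Hw2 = (568, 440, 302)
w4 = Hw3 = (2728, 2072, 3694)
The requested component of w4 is 2072.

2072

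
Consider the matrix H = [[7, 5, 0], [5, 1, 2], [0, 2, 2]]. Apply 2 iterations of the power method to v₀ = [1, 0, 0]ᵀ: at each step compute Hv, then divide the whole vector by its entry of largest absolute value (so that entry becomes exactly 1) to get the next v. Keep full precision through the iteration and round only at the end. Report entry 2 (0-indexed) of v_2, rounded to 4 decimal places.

0.1351

Hv0 = (7.00000, 5.00000, 0.00000); divide by 7.00000 → v1 = (1.00000, 0.71429, 0.00000)
Hv1 = (10.57143, 5.71429, 1.42857); divide by 10.57143 → v2 = (1.00000, 0.54054, 0.13514)
Requested entry of v2: 10/74 = 0.1351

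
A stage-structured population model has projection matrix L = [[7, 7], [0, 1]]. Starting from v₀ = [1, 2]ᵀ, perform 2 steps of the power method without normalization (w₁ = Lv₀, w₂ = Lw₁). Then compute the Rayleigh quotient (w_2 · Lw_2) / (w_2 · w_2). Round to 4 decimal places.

w1 = Lv₀ = (21, 2)
w2 = Lw1 = (161, 2)
Lw2 = (1141, 2)
w2·Lw2 = 161·1141 + 2·2 = 183705; w2·w2 = 161·161 + 2·2 = 25925
λ ≈ 183705/25925 = 7.0860

λ ≈ 7.0860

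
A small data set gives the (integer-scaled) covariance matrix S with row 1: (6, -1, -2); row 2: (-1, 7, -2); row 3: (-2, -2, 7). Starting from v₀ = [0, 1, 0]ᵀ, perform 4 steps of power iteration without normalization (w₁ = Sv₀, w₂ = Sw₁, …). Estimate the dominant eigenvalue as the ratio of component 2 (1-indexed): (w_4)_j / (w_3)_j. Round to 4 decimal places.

w1 = Sv₀ = (6·0 + (-1)·1 + (-2)·0; (-1)·0 + 7·1 + (-2)·0; (-2)·0 + (-2)·1 + 7·0) = (-1, 7, -2)
w2 = Sw1 = (6·(-1) + (-1)·7 + (-2)·(-2); (-1)·(-1) + 7·7 + (-2)·(-2); (-2)·(-1) + (-2)·7 + 7·(-2)) = (-9, 54, -26)
w3 = Sw2 = (-56, 439, -272)
w4 = Sw3 = (-231, 3673, -2670)
Ratio at component: 3673 / 439 = 8.3667

λ ≈ 8.3667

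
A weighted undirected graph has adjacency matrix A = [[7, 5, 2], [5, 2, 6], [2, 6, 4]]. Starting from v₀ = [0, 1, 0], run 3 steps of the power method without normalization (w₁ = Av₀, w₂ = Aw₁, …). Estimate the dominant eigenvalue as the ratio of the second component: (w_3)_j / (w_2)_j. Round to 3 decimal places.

w1 = Av₀ = (5, 2, 6)
w2 = Aw1 = (57, 65, 46)
w3 = Aw2 = (816, 691, 688)
Ratio at component: 691 / 65 = 10.631

10.631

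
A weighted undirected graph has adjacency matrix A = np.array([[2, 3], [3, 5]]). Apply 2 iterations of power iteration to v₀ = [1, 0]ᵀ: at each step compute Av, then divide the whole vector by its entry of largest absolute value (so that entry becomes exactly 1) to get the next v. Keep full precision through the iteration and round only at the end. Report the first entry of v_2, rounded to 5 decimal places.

Av0 = (2.000000, 3.000000); divide by 3.000000 → v1 = (0.666667, 1.000000)
Av1 = (4.333333, 7.000000); divide by 7.000000 → v2 = (0.619048, 1.000000)
Requested entry of v2: 13/21 = 0.61905

0.61905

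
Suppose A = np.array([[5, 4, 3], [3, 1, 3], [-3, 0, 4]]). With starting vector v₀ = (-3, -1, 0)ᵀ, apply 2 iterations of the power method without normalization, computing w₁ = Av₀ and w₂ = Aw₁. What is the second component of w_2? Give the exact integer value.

w1 = Av₀ = (5·(-3) + 4·(-1) + 3·0; 3·(-3) + 1·(-1) + 3·0; (-3)·(-3) + 0·(-1) + 4·0) = (-19, -10, 9)
w2 = Aw1 = (5·(-19) + 4·(-10) + 3·9; 3·(-19) + 1·(-10) + 3·9; (-3)·(-19) + 0·(-10) + 4·9) = (-108, -40, 93)
The requested component of w2 is -40.

-40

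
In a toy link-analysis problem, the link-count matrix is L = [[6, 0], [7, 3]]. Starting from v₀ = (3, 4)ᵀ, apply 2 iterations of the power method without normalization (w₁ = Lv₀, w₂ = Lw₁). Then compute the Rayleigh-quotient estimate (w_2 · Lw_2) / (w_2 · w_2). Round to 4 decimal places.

λ ≈ 6.2926

w1 = Lv₀ = (6·3 + 0·4; 7·3 + 3·4) = (18, 33)
w2 = Lw1 = (6·18 + 0·33; 7·18 + 3·33) = (108, 225)
Lw2 = (648, 1431)
w2·Lw2 = 108·648 + 225·1431 = 391959; w2·w2 = 108·108 + 225·225 = 62289
λ ≈ 391959/62289 = 6.2926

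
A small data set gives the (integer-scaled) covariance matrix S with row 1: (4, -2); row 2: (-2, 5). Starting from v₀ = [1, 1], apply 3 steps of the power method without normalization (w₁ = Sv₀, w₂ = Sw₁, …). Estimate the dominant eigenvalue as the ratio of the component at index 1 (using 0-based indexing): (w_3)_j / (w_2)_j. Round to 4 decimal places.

4.6364

w1 = Sv₀ = (4·1 + (-2)·1; (-2)·1 + 5·1) = (2, 3)
w2 = Sw1 = (4·2 + (-2)·3; (-2)·2 + 5·3) = (2, 11)
w3 = Sw2 = (-14, 51)
Ratio at component: 51 / 11 = 4.6364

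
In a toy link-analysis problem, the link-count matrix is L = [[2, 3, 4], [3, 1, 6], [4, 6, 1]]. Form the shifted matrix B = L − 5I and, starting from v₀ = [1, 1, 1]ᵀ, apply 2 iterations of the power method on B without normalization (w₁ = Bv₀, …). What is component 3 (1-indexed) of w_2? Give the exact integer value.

22

B = L − 5I has rows (-3, 3, 4); (3, -4, 6); (4, 6, -4)
w1 = Bv₀ = ((-3)·1 + 3·1 + 4·1; 3·1 + (-4)·1 + 6·1; 4·1 + 6·1 + (-4)·1) = (4, 5, 6)
w2 = Bw1 = ((-3)·4 + 3·5 + 4·6; 3·4 + (-4)·5 + 6·6; 4·4 + 6·5 + (-4)·6) = (27, 28, 22)
Requested component of w2: 22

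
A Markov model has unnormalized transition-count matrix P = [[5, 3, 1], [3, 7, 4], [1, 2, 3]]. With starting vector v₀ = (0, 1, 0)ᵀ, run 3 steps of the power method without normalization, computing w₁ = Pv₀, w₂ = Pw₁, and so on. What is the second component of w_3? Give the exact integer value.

668

w1 = Pv₀ = (5·0 + 3·1 + 1·0; 3·0 + 7·1 + 4·0; 1·0 + 2·1 + 3·0) = (3, 7, 2)
w2 = Pw1 = (5·3 + 3·7 + 1·2; 3·3 + 7·7 + 4·2; 1·3 + 2·7 + 3·2) = (38, 66, 23)
w3 = Pw2 = (411, 668, 239)
The requested component of w3 is 668.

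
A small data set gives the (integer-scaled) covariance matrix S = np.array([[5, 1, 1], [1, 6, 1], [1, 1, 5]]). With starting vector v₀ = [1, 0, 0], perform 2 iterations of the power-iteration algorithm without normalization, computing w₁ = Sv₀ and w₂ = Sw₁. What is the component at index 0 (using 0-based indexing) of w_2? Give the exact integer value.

w1 = Sv₀ = (5·1 + 1·0 + 1·0; 1·1 + 6·0 + 1·0; 1·1 + 1·0 + 5·0) = (5, 1, 1)
w2 = Sw1 = (5·5 + 1·1 + 1·1; 1·5 + 6·1 + 1·1; 1·5 + 1·1 + 5·1) = (27, 12, 11)
The requested component of w2 is 27.

27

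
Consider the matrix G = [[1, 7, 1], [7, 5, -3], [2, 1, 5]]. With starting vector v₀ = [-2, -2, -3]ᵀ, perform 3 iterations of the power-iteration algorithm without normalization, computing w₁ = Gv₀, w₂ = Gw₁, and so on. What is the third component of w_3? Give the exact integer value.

w1 = Gv₀ = (1·(-2) + 7·(-2) + 1·(-3); 7·(-2) + 5·(-2) + (-3)·(-3); 2·(-2) + 1·(-2) + 5·(-3)) = (-19, -15, -21)
w2 = Gw1 = (1·(-19) + 7·(-15) + 1·(-21); 7·(-19) + 5·(-15) + (-3)·(-21); 2·(-19) + 1·(-15) + 5·(-21)) = (-145, -145, -158)
w3 = Gw2 = (-1318, -1266, -1225)
The requested component of w3 is -1225.

-1225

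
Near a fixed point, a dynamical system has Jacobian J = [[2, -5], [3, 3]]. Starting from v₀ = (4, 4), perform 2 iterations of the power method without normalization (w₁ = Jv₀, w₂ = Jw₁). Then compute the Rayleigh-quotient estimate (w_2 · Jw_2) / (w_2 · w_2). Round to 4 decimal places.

w1 = Jv₀ = (2·4 + (-5)·4; 3·4 + 3·4) = (-12, 24)
w2 = Jw1 = (2·(-12) + (-5)·24; 3·(-12) + 3·24) = (-144, 36)
Jw2 = (-468, -324)
w2·Jw2 = (-144)·(-468) + 36·(-324) = 55728; w2·w2 = (-144)·(-144) + 36·36 = 22032
λ ≈ 55728/22032 = 2.5294

λ ≈ 2.5294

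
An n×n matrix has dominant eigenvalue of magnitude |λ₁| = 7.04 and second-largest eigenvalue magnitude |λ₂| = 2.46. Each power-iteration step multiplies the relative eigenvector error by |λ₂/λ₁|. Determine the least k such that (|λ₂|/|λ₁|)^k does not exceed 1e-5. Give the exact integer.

11

|λ₂/λ₁| = 2.46/7.04 = 0.34943
Need k ≥ ln(1e-5) / ln(0.34943) = -11.5129 / -1.0514 ≈ 10.950
Smallest integer k satisfying the bound: 11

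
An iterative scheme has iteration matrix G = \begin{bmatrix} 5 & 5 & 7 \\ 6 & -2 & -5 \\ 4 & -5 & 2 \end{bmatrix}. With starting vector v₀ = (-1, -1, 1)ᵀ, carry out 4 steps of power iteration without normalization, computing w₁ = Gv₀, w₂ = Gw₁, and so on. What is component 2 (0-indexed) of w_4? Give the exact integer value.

w1 = Gv₀ = (5·(-1) + 5·(-1) + 7·1; 6·(-1) + (-2)·(-1) + (-5)·1; 4·(-1) + (-5)·(-1) + 2·1) = (-3, -9, 3)
w2 = Gw1 = (5·(-3) + 5·(-9) + 7·3; 6·(-3) + (-2)·(-9) + (-5)·3; 4·(-3) + (-5)·(-9) + 2·3) = (-39, -15, 39)
w3 = Gw2 = (3, -399, -3)
w4 = Gw3 = (-2001, 831, 2001)
The requested component of w4 is 2001.

2001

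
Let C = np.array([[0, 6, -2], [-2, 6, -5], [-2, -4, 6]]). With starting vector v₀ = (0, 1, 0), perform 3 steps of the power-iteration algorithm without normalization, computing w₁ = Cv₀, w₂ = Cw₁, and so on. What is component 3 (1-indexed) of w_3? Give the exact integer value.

w1 = Cv₀ = (0·0 + 6·1 + (-2)·0; (-2)·0 + 6·1 + (-5)·0; (-2)·0 + (-4)·1 + 6·0) = (6, 6, -4)
w2 = Cw1 = (0·6 + 6·6 + (-2)·(-4); (-2)·6 + 6·6 + (-5)·(-4); (-2)·6 + (-4)·6 + 6·(-4)) = (44, 44, -60)
w3 = Cw2 = (384, 476, -624)
The requested component of w3 is -624.

-624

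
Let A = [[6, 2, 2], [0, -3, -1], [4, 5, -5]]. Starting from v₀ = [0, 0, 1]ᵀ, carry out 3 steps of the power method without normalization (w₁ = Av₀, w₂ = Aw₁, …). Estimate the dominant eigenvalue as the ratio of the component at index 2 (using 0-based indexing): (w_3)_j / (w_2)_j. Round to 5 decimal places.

-3.57143

w1 = Av₀ = (6·0 + 2·0 + 2·1; 0·0 + (-3)·0 + (-1)·1; 4·0 + 5·0 + (-5)·1) = (2, -1, -5)
w2 = Aw1 = (6·2 + 2·(-1) + 2·(-5); 0·2 + (-3)·(-1) + (-1)·(-5); 4·2 + 5·(-1) + (-5)·(-5)) = (0, 8, 28)
w3 = Aw2 = (72, -52, -100)
Ratio at component: -100 / 28 = -3.57143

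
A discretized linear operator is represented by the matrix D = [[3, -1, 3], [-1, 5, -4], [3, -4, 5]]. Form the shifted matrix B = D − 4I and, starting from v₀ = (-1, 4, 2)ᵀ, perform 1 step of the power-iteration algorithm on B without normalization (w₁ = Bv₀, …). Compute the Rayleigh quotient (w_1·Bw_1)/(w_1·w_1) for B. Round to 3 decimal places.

B = D − 4I has rows (-1, -1, 3); (-1, 1, -4); (3, -4, 1)
w1 = Bv₀ = ((-1)·(-1) + (-1)·4 + 3·2; (-1)·(-1) + 1·4 + (-4)·2; 3·(-1) + (-4)·4 + 1·2) = (3, -3, -17)
Bw1 = (-51, 62, 4)
w1·Bw1 = -407; w1·w1 = 307; μ ≈ -407/307 = -1.326

-1.326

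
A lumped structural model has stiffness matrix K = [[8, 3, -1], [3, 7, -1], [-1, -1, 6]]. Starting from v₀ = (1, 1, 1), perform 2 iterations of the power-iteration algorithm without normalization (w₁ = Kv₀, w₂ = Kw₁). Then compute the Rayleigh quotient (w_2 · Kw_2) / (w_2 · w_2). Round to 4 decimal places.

λ ≈ 10.4312

w1 = Kv₀ = (8·1 + 3·1 + (-1)·1; 3·1 + 7·1 + (-1)·1; (-1)·1 + (-1)·1 + 6·1) = (10, 9, 4)
w2 = Kw1 = (8·10 + 3·9 + (-1)·4; 3·10 + 7·9 + (-1)·4; (-1)·10 + (-1)·9 + 6·4) = (103, 89, 5)
Kw2 = (1086, 927, -162)
w2·Kw2 = 103·1086 + 89·927 + 5·(-162) = 193551; w2·w2 = 103·103 + 89·89 + 5·5 = 18555
λ ≈ 193551/18555 = 10.4312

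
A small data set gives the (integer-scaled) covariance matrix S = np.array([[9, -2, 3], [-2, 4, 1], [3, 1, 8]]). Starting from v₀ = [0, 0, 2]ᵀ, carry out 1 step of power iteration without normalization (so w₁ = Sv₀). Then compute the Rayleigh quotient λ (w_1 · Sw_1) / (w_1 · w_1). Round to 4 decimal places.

λ ≈ 10.0676

w1 = Sv₀ = (6, 2, 16)
Sw1 = (98, 12, 148)
w1·Sw1 = 6·98 + 2·12 + 16·148 = 2980; w1·w1 = 6·6 + 2·2 + 16·16 = 296
λ ≈ 2980/296 = 10.0676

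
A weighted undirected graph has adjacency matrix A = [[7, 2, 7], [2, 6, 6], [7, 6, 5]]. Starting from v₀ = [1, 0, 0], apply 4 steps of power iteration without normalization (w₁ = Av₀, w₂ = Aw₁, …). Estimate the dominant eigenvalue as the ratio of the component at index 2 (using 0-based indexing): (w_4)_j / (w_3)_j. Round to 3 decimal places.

16.100

w1 = Av₀ = (7, 2, 7)
w2 = Aw1 = (102, 68, 96)
w3 = Aw2 = (1522, 1188, 1602)
w4 = Aw3 = (24244, 19784, 25792)
Ratio at component: 25792 / 1602 = 16.100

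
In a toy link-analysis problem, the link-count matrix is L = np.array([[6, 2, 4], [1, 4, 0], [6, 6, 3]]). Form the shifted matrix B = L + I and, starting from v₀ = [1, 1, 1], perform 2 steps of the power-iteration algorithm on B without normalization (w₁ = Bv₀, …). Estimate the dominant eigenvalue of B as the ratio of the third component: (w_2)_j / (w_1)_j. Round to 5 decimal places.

B = L + I has rows (7, 2, 4); (1, 5, 0); (6, 6, 4)
w1 = Bv₀ = (7·1 + 2·1 + 4·1; 1·1 + 5·1 + 0·1; 6·1 + 6·1 + 4·1) = (13, 6, 16)
w2 = Bw1 = (7·13 + 2·6 + 4·16; 1·13 + 5·6 + 0·16; 6·13 + 6·6 + 4·16) = (167, 43, 178)
Ratio: 178/16 = 11.12500

μ ≈ 11.12500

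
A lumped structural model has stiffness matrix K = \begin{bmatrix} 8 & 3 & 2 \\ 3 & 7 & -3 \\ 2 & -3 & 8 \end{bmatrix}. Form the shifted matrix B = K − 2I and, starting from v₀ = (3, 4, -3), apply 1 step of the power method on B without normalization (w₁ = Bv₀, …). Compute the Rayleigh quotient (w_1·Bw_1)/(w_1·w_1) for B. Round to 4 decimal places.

8.7720

B = K − 2I has rows (6, 3, 2); (3, 5, -3); (2, -3, 6)
w1 = Bv₀ = (6·3 + 3·4 + 2·(-3); 3·3 + 5·4 + (-3)·(-3); 2·3 + (-3)·4 + 6·(-3)) = (24, 38, -24)
Bw1 = (210, 334, -210)
w1·Bw1 = 22772; w1·w1 = 2596; μ ≈ 22772/2596 = 8.7720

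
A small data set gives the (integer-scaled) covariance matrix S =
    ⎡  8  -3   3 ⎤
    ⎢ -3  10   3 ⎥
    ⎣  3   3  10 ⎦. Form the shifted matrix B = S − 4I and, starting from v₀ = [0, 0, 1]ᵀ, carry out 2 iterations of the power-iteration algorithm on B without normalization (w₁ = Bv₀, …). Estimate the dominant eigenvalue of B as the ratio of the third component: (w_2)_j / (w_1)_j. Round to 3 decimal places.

μ ≈ 9.000

B = S − 4I has rows (4, -3, 3); (-3, 6, 3); (3, 3, 6)
w1 = Bv₀ = (4·0 + (-3)·0 + 3·1; (-3)·0 + 6·0 + 3·1; 3·0 + 3·0 + 6·1) = (3, 3, 6)
w2 = Bw1 = (4·3 + (-3)·3 + 3·6; (-3)·3 + 6·3 + 3·6; 3·3 + 3·3 + 6·6) = (21, 27, 54)
Ratio: 54/6 = 9.000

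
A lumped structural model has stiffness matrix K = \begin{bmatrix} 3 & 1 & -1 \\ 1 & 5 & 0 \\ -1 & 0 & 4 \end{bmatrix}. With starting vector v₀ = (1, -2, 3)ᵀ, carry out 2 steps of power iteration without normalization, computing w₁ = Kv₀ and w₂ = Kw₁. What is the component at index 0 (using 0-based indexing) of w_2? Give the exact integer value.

w1 = Kv₀ = (-2, -9, 11)
w2 = Kw1 = (-26, -47, 46)
The requested component of w2 is -26.

-26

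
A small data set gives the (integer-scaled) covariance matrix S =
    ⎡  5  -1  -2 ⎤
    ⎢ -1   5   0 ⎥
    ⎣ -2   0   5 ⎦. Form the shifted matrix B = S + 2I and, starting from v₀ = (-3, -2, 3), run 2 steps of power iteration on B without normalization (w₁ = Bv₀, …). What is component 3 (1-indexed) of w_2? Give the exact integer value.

239

B = S + 2I has rows (7, -1, -2); (-1, 7, 0); (-2, 0, 7)
w1 = Bv₀ = (-25, -11, 27)
w2 = Bw1 = (-218, -52, 239)
Requested component of w2: 239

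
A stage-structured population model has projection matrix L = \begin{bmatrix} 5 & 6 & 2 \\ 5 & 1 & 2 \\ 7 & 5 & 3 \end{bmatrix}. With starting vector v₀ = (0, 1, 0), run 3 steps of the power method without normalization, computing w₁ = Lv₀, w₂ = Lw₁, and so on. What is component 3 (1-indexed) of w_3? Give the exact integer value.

713

w1 = Lv₀ = (5·0 + 6·1 + 2·0; 5·0 + 1·1 + 2·0; 7·0 + 5·1 + 3·0) = (6, 1, 5)
w2 = Lw1 = (5·6 + 6·1 + 2·5; 5·6 + 1·1 + 2·5; 7·6 + 5·1 + 3·5) = (46, 41, 62)
w3 = Lw2 = (600, 395, 713)
The requested component of w3 is 713.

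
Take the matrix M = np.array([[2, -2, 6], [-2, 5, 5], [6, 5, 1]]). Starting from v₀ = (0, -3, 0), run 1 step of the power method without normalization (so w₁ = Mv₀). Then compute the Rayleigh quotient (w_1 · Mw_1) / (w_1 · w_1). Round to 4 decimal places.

w1 = Mv₀ = (2·0 + (-2)·(-3) + 6·0; (-2)·0 + 5·(-3) + 5·0; 6·0 + 5·(-3) + 1·0) = (6, -15, -15)
Mw1 = (-48, -162, -54)
w1·Mw1 = 6·(-48) + (-15)·(-162) + (-15)·(-54) = 2952; w1·w1 = 6·6 + (-15)·(-15) + (-15)·(-15) = 486
λ ≈ 2952/486 = 6.0741

λ ≈ 6.0741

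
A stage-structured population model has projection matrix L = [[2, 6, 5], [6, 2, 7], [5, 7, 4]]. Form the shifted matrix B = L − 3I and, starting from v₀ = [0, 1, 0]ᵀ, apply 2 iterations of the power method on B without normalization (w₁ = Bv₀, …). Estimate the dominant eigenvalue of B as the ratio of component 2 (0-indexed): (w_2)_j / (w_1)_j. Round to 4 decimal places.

B = L − 3I has rows (-1, 6, 5); (6, -1, 7); (5, 7, 1)
w1 = Bv₀ = ((-1)·0 + 6·1 + 5·0; 6·0 + (-1)·1 + 7·0; 5·0 + 7·1 + 1·0) = (6, -1, 7)
w2 = Bw1 = ((-1)·6 + 6·(-1) + 5·7; 6·6 + (-1)·(-1) + 7·7; 5·6 + 7·(-1) + 1·7) = (23, 86, 30)
Ratio: 30/7 = 4.2857

μ ≈ 4.2857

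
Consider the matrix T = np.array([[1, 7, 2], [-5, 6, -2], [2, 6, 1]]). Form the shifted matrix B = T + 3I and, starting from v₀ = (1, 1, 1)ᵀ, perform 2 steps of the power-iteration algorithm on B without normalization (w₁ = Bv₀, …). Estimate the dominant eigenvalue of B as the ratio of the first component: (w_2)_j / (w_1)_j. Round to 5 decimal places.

B = T + 3I has rows (4, 7, 2); (-5, 9, -2); (2, 6, 4)
w1 = Bv₀ = (13, 2, 12)
w2 = Bw1 = (90, -71, 86)
Ratio: 90/13 = 6.92308

μ ≈ 6.92308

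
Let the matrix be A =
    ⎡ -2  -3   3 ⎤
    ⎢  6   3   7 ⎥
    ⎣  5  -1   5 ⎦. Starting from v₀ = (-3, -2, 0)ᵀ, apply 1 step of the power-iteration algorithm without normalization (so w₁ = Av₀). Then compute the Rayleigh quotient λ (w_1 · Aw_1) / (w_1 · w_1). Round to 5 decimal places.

2.30034

w1 = Av₀ = ((-2)·(-3) + (-3)·(-2) + 3·0; 6·(-3) + 3·(-2) + 7·0; 5·(-3) + (-1)·(-2) + 5·0) = (12, -24, -13)
Aw1 = (9, -91, 19)
w1·Aw1 = 12·9 + (-24)·(-91) + (-13)·19 = 2045; w1·w1 = 12·12 + (-24)·(-24) + (-13)·(-13) = 889
λ ≈ 2045/889 = 2.30034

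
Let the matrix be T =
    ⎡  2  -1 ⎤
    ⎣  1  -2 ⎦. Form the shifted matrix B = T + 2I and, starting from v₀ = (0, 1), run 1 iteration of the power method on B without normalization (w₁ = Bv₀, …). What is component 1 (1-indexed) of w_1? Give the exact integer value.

B = T + 2I has rows (4, -1); (1, 0)
w1 = Bv₀ = (-1, 0)
Requested component of w1: -1

-1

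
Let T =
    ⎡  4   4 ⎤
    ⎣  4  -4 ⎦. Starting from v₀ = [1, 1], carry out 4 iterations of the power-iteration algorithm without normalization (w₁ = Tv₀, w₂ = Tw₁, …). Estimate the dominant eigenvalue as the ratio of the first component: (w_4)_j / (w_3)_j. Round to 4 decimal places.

w1 = Tv₀ = (4·1 + 4·1; 4·1 + (-4)·1) = (8, 0)
w2 = Tw1 = (4·8 + 4·0; 4·8 + (-4)·0) = (32, 32)
w3 = Tw2 = (256, 0)
w4 = Tw3 = (1024, 1024)
Ratio at component: 1024 / 256 = 4.0000

λ ≈ 4.0000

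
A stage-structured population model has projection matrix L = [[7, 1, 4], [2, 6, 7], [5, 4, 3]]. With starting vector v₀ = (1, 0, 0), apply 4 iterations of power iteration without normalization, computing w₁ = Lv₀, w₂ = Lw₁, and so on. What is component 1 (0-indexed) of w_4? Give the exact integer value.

12475

w1 = Lv₀ = (7, 2, 5)
w2 = Lw1 = (71, 61, 58)
w3 = Lw2 = (790, 914, 773)
w4 = Lw3 = (9536, 12475, 9925)
The requested component of w4 is 12475.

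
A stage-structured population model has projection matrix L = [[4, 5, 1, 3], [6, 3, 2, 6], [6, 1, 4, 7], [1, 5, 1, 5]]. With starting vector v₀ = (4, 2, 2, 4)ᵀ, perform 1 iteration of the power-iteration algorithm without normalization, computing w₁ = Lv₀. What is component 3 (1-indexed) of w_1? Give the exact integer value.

62

w1 = Lv₀ = (4·4 + 5·2 + 1·2 + 3·4; 6·4 + 3·2 + 2·2 + 6·4; 6·4 + 1·2 + 4·2 + 7·4; 1·4 + 5·2 + 1·2 + 5·4) = (40, 58, 62, 36)
The requested component of w1 is 62.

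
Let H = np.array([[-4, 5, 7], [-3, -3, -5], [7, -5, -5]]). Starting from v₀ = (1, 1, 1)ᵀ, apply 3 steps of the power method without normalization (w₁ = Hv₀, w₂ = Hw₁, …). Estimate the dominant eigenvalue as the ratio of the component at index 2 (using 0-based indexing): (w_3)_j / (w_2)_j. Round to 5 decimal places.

w1 = Hv₀ = ((-4)·1 + 5·1 + 7·1; (-3)·1 + (-3)·1 + (-5)·1; 7·1 + (-5)·1 + (-5)·1) = (8, -11, -3)
w2 = Hw1 = ((-4)·8 + 5·(-11) + 7·(-3); (-3)·8 + (-3)·(-11) + (-5)·(-3); 7·8 + (-5)·(-11) + (-5)·(-3)) = (-108, 24, 126)
w3 = Hw2 = (1434, -378, -1506)
Ratio at component: -1506 / 126 = -11.95238

λ ≈ -11.95238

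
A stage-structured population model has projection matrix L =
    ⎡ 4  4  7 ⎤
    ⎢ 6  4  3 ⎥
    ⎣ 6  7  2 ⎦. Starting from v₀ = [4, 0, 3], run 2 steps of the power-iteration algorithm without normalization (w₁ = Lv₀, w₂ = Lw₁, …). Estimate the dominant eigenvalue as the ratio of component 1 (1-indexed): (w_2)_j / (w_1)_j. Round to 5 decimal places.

13.24324

w1 = Lv₀ = (37, 33, 30)
w2 = Lw1 = (490, 444, 513)
Ratio at component: 490 / 37 = 13.24324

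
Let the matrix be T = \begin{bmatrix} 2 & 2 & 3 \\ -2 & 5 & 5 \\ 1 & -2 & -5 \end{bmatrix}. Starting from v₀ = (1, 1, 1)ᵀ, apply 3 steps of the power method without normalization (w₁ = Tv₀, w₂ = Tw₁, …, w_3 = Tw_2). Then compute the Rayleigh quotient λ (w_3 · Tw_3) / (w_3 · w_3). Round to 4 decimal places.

w1 = Tv₀ = (7, 8, -6)
w2 = Tw1 = (12, -4, 21)
w3 = Tw2 = (79, 61, -85)
Tw3 = (25, -278, 382)
w3·Tw3 = 79·25 + 61·(-278) + (-85)·382 = -47453; w3·w3 = 79·79 + 61·61 + (-85)·(-85) = 17187
λ ≈ -47453/17187 = -2.7610

-2.7610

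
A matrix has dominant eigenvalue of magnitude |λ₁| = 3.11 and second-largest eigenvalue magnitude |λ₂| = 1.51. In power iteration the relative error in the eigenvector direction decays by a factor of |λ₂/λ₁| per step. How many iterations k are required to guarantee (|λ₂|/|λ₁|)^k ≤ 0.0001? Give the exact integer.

|λ₂/λ₁| = 1.51/3.11 = 0.48553
Need k ≥ ln(0.0001) / ln(0.48553) = -9.2103 / -0.7225 ≈ 12.748
Smallest integer k satisfying the bound: 13

13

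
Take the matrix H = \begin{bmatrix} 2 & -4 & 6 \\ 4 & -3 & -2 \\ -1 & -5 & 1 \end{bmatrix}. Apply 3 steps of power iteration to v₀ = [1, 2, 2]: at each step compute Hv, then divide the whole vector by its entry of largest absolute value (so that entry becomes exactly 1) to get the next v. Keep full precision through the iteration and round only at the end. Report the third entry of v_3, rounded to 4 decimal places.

0.9468

Hv0 = (6.00000, -6.00000, -9.00000); divide by -9.00000 → v1 = (-0.66667, 0.66667, 1.00000)
Hv1 = (2.00000, -6.66667, -1.66667); divide by -6.66667 → v2 = (-0.30000, 1.00000, 0.25000)
Hv2 = (-3.10000, -4.70000, -4.45000); divide by -4.70000 → v3 = (0.65957, 1.00000, 0.94681)
Requested entry of v3: -267/-282 = 0.9468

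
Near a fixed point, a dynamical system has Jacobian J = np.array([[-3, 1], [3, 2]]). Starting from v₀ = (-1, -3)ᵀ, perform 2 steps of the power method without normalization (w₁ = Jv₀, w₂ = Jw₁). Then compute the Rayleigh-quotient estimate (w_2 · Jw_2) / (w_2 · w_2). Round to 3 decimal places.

2.600

w1 = Jv₀ = ((-3)·(-1) + 1·(-3); 3·(-1) + 2·(-3)) = (0, -9)
w2 = Jw1 = ((-3)·0 + 1·(-9); 3·0 + 2·(-9)) = (-9, -18)
Jw2 = (9, -63)
w2·Jw2 = (-9)·9 + (-18)·(-63) = 1053; w2·w2 = (-9)·(-9) + (-18)·(-18) = 405
λ ≈ 1053/405 = 2.600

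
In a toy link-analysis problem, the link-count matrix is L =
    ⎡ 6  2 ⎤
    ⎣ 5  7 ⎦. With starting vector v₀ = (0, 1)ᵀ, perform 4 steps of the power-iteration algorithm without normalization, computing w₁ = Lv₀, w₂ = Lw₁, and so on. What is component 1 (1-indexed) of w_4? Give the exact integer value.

2730

w1 = Lv₀ = (2, 7)
w2 = Lw1 = (26, 59)
w3 = Lw2 = (274, 543)
w4 = Lw3 = (2730, 5171)
The requested component of w4 is 2730.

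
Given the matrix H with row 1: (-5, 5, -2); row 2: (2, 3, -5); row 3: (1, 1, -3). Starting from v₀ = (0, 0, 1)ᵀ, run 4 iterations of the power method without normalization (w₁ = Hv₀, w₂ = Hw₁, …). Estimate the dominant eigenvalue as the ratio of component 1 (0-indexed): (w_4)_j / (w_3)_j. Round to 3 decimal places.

λ ≈ -0.425

w1 = Hv₀ = ((-5)·0 + 5·0 + (-2)·1; 2·0 + 3·0 + (-5)·1; 1·0 + 1·0 + (-3)·1) = (-2, -5, -3)
w2 = Hw1 = ((-5)·(-2) + 5·(-5) + (-2)·(-3); 2·(-2) + 3·(-5) + (-5)·(-3); 1·(-2) + 1·(-5) + (-3)·(-3)) = (-9, -4, 2)
w3 = Hw2 = (21, -40, -19)
w4 = Hw3 = (-267, 17, 38)
Ratio at component: 17 / -40 = -0.425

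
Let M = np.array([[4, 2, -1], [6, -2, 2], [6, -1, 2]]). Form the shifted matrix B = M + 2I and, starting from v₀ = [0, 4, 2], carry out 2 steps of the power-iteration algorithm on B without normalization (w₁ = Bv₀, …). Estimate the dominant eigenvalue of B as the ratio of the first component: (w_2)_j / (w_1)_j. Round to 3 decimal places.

μ ≈ 6.667

B = M + 2I has rows (6, 2, -1); (6, 0, 2); (6, -1, 4)
w1 = Bv₀ = (6, 4, 4)
w2 = Bw1 = (40, 44, 48)
Ratio: 40/6 = 6.667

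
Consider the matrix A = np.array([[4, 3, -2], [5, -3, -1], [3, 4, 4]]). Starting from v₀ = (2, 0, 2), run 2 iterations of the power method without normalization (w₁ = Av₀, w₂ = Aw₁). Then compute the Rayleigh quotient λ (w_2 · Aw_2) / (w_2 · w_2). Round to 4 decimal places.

λ ≈ 3.2170

w1 = Av₀ = (4, 8, 14)
w2 = Aw1 = (12, -18, 100)
Aw2 = (-206, 14, 364)
w2·Aw2 = 12·(-206) + (-18)·14 + 100·364 = 33676; w2·w2 = 12·12 + (-18)·(-18) + 100·100 = 10468
λ ≈ 33676/10468 = 3.2170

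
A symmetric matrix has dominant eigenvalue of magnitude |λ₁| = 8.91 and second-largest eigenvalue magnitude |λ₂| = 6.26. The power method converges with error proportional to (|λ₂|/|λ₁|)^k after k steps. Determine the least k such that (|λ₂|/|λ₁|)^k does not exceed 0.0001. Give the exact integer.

27

|λ₂/λ₁| = 6.26/8.91 = 0.70258
Need k ≥ ln(0.0001) / ln(0.70258) = -9.2103 / -0.3530 ≈ 26.092
Smallest integer k satisfying the bound: 27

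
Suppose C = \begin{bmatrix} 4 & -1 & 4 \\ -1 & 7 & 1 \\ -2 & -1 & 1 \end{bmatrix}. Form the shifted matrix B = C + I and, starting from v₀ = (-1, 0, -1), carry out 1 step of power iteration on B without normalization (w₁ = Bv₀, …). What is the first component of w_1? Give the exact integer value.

B = C + I has rows (5, -1, 4); (-1, 8, 1); (-2, -1, 2)
w1 = Bv₀ = (-9, 0, 0)
Requested component of w1: -9

-9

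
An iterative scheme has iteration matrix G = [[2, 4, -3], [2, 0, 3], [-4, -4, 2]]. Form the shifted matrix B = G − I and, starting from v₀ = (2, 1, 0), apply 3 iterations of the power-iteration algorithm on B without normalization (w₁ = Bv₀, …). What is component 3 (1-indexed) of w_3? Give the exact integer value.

B = G − I has rows (1, 4, -3); (2, -1, 3); (-4, -4, 1)
w1 = Bv₀ = (1·2 + 4·1 + (-3)·0; 2·2 + (-1)·1 + 3·0; (-4)·2 + (-4)·1 + 1·0) = (6, 3, -12)
w2 = Bw1 = (1·6 + 4·3 + (-3)·(-12); 2·6 + (-1)·3 + 3·(-12); (-4)·6 + (-4)·3 + 1·(-12)) = (54, -27, -48)
w3 = Bw2 = (90, -9, -156)
Requested component of w3: -156

-156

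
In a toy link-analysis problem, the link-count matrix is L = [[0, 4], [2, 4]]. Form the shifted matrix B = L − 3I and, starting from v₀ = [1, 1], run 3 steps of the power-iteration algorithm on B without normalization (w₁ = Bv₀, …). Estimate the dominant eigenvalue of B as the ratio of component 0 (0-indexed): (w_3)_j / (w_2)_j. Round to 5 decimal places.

μ ≈ -0.77778

B = L − 3I has rows (-3, 4); (2, 1)
w1 = Bv₀ = ((-3)·1 + 4·1; 2·1 + 1·1) = (1, 3)
w2 = Bw1 = ((-3)·1 + 4·3; 2·1 + 1·3) = (9, 5)
w3 = Bw2 = (-7, 23)
Ratio: -7/9 = -0.77778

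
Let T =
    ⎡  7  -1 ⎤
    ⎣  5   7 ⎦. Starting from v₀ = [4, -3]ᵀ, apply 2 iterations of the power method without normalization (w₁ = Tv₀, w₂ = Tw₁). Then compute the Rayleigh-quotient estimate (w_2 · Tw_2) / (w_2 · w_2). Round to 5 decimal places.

w1 = Tv₀ = (7·4 + (-1)·(-3); 5·4 + 7·(-3)) = (31, -1)
w2 = Tw1 = (7·31 + (-1)·(-1); 5·31 + 7·(-1)) = (218, 148)
Tw2 = (1378, 2126)
w2·Tw2 = 218·1378 + 148·2126 = 615052; w2·w2 = 218·218 + 148·148 = 69428
λ ≈ 615052/69428 = 8.85885

8.85885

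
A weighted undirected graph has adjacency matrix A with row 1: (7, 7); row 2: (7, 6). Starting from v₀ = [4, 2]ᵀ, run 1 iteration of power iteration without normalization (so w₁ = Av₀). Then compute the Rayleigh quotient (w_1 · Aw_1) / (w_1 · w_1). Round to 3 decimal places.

λ ≈ 13.516

w1 = Av₀ = (7·4 + 7·2; 7·4 + 6·2) = (42, 40)
Aw1 = (574, 534)
w1·Aw1 = 42·574 + 40·534 = 45468; w1·w1 = 42·42 + 40·40 = 3364
λ ≈ 45468/3364 = 13.516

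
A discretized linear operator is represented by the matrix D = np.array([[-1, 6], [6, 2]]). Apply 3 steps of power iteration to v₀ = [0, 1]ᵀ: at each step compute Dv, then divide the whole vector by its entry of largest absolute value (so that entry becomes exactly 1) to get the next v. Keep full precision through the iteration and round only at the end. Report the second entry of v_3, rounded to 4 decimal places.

Dv0 = (6.00000, 2.00000); divide by 6.00000 → v1 = (1.00000, 0.33333)
Dv1 = (1.00000, 6.66667); divide by 6.66667 → v2 = (0.15000, 1.00000)
Dv2 = (5.85000, 2.90000); divide by 5.85000 → v3 = (1.00000, 0.49573)
Requested entry of v3: 116/234 = 0.4957

0.4957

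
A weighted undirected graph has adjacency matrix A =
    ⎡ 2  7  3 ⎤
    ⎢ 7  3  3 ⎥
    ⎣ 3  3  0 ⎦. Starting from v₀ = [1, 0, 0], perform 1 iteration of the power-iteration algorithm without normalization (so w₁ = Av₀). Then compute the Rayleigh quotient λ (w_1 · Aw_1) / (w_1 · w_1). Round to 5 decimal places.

w1 = Av₀ = (2·1 + 7·0 + 3·0; 7·1 + 3·0 + 3·0; 3·1 + 3·0 + 0·0) = (2, 7, 3)
Aw1 = (62, 44, 27)
w1·Aw1 = 2·62 + 7·44 + 3·27 = 513; w1·w1 = 2·2 + 7·7 + 3·3 = 62
λ ≈ 513/62 = 8.27419

8.27419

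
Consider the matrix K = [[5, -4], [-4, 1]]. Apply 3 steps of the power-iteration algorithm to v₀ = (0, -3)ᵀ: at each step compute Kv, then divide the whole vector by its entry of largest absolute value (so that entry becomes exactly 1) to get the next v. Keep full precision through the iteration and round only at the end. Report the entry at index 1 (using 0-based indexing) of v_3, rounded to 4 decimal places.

Kv0 = (12.00000, -3.00000); divide by 12.00000 → v1 = (1.00000, -0.25000)
Kv1 = (6.00000, -4.25000); divide by 6.00000 → v2 = (1.00000, -0.70833)
Kv2 = (7.83333, -4.70833); divide by 7.83333 → v3 = (1.00000, -0.60106)
Requested entry of v3: -339/564 = -0.6011

-0.6011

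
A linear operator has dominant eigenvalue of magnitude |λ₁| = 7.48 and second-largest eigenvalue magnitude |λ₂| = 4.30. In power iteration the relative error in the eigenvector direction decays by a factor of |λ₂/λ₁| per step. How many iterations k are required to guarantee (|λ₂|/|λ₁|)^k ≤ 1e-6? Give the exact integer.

|λ₂/λ₁| = 4.30/7.48 = 0.57487
Need k ≥ ln(1e-6) / ln(0.57487) = -13.8155 / -0.5536 ≈ 24.955
Smallest integer k satisfying the bound: 25

25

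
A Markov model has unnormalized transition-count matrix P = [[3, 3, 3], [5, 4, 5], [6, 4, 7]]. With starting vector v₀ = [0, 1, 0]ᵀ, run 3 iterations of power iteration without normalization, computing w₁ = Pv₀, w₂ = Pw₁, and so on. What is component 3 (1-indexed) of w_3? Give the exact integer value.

w1 = Pv₀ = (3, 4, 4)
w2 = Pw1 = (33, 51, 62)
w3 = Pw2 = (438, 679, 836)
The requested component of w3 is 836.

836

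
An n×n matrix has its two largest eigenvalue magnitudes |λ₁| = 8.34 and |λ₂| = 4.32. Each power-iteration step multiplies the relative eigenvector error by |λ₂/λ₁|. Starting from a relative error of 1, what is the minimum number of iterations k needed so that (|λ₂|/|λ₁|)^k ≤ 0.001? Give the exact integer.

|λ₂/λ₁| = 4.32/8.34 = 0.51799
Need k ≥ ln(0.001) / ln(0.51799) = -6.9078 / -0.6578 ≈ 10.501
Smallest integer k satisfying the bound: 11

11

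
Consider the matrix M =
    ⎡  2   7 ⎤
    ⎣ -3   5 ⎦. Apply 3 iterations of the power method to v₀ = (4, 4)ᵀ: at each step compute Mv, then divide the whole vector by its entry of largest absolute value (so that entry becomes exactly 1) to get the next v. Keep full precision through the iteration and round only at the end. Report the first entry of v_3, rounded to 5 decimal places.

Mv0 = (36.000000, 8.000000); divide by 36.000000 → v1 = (1.000000, 0.222222)
Mv1 = (3.555556, -1.888889); divide by 3.555556 → v2 = (1.000000, -0.531250)
Mv2 = (-1.718750, -5.656250); divide by -5.656250 → v3 = (0.303867, 1.000000)
Requested entry of v3: -220/-724 = 0.30387

0.30387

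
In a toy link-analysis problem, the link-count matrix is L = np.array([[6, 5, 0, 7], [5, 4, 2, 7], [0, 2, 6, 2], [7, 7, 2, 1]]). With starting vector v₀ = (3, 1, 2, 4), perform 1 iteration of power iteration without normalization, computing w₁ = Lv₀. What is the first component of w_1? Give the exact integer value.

w1 = Lv₀ = (6·3 + 5·1 + 0·2 + 7·4; 5·3 + 4·1 + 2·2 + 7·4; 0·3 + 2·1 + 6·2 + 2·4; 7·3 + 7·1 + 2·2 + 1·4) = (51, 51, 22, 36)
The requested component of w1 is 51.

51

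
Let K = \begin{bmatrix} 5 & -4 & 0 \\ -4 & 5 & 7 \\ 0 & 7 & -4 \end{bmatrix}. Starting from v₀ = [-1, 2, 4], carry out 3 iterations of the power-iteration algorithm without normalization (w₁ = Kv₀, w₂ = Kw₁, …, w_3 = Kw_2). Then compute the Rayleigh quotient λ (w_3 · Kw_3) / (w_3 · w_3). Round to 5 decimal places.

9.42604

w1 = Kv₀ = (-13, 42, -2)
w2 = Kw1 = (-233, 248, 302)
w3 = Kw2 = (-2157, 4286, 528)
Kw3 = (-27929, 33754, 27890)
w3·Kw3 = (-2157)·(-27929) + 4286·33754 + 528·27890 = 219638417; w3·w3 = (-2157)·(-2157) + 4286·4286 + 528·528 = 23301229
λ ≈ 219638417/23301229 = 9.42604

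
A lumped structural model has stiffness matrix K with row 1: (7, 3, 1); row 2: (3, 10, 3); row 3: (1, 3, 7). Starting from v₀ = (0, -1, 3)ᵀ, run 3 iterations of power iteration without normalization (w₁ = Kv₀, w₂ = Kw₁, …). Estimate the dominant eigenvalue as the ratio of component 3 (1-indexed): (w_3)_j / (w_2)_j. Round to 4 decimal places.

w1 = Kv₀ = (0, -1, 18)
w2 = Kw1 = (15, 44, 123)
w3 = Kw2 = (360, 854, 1008)
Ratio at component: 1008 / 123 = 8.1951

λ ≈ 8.1951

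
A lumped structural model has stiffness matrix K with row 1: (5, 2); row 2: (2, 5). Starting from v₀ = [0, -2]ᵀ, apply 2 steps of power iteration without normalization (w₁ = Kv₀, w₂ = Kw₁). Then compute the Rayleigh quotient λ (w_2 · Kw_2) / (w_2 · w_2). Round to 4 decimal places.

λ ≈ 6.8695

w1 = Kv₀ = (-4, -10)
w2 = Kw1 = (-40, -58)
Kw2 = (-316, -370)
w2·Kw2 = (-40)·(-316) + (-58)·(-370) = 34100; w2·w2 = (-40)·(-40) + (-58)·(-58) = 4964
λ ≈ 34100/4964 = 6.8695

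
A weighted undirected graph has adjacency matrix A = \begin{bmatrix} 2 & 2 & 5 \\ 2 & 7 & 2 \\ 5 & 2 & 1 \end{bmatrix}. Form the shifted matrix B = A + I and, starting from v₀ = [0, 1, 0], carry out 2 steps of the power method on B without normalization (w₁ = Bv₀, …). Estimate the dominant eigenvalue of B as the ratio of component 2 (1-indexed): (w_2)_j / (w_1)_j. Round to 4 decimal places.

B = A + I has rows (3, 2, 5); (2, 8, 2); (5, 2, 2)
w1 = Bv₀ = (3·0 + 2·1 + 5·0; 2·0 + 8·1 + 2·0; 5·0 + 2·1 + 2·0) = (2, 8, 2)
w2 = Bw1 = (3·2 + 2·8 + 5·2; 2·2 + 8·8 + 2·2; 5·2 + 2·8 + 2·2) = (32, 72, 30)
Ratio: 72/8 = 9.0000

μ ≈ 9.0000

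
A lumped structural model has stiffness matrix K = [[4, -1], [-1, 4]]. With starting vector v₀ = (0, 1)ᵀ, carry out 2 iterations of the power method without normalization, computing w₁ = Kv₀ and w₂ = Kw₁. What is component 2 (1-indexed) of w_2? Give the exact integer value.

w1 = Kv₀ = (-1, 4)
w2 = Kw1 = (-8, 17)
The requested component of w2 is 17.

17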